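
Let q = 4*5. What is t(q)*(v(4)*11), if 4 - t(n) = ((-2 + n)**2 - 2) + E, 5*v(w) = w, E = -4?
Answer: -13816/5 ≈ -2763.2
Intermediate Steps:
v(w) = w/5
q = 20
t(n) = 10 - (-2 + n)**2 (t(n) = 4 - (((-2 + n)**2 - 2) - 4) = 4 - ((-2 + (-2 + n)**2) - 4) = 4 - (-6 + (-2 + n)**2) = 4 + (6 - (-2 + n)**2) = 10 - (-2 + n)**2)
t(q)*(v(4)*11) = (10 - (-2 + 20)**2)*(((1/5)*4)*11) = (10 - 1*18**2)*((4/5)*11) = (10 - 1*324)*(44/5) = (10 - 324)*(44/5) = -314*44/5 = -13816/5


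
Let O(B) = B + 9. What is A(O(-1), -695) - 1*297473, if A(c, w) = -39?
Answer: -297512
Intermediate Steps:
O(B) = 9 + B
A(O(-1), -695) - 1*297473 = -39 - 1*297473 = -39 - 297473 = -297512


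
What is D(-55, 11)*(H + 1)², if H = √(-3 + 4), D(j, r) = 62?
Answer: 248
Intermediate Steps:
H = 1 (H = √1 = 1)
D(-55, 11)*(H + 1)² = 62*(1 + 1)² = 62*2² = 62*4 = 248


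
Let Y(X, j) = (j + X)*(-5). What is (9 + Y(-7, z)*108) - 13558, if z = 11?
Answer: -15709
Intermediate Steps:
Y(X, j) = -5*X - 5*j (Y(X, j) = (X + j)*(-5) = -5*X - 5*j)
(9 + Y(-7, z)*108) - 13558 = (9 + (-5*(-7) - 5*11)*108) - 13558 = (9 + (35 - 55)*108) - 13558 = (9 - 20*108) - 13558 = (9 - 2160) - 13558 = -2151 - 13558 = -15709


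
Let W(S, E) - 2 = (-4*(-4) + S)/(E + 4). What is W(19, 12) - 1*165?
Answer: -2573/16 ≈ -160.81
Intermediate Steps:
W(S, E) = 2 + (16 + S)/(4 + E) (W(S, E) = 2 + (-4*(-4) + S)/(E + 4) = 2 + (16 + S)/(4 + E))
W(19, 12) - 1*165 = (24 + 19 + 2*12)/(4 + 12) - 1*165 = (24 + 19 + 24)/16 - 165 = (1/16)*67 - 165 = 67/16 - 165 = -2573/16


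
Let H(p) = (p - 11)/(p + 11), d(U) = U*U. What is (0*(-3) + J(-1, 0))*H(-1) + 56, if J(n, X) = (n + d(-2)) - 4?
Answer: 286/5 ≈ 57.200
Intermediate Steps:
d(U) = U**2
H(p) = (-11 + p)/(11 + p)
J(n, X) = n (J(n, X) = (n + (-2)**2) - 4 = (n + 4) - 4 = (4 + n) - 4 = n)
(0*(-3) + J(-1, 0))*H(-1) + 56 = (0*(-3) - 1)*((-11 - 1)/(11 - 1)) + 56 = (0 - 1)*(-12/10) + 56 = -(-12)/10 + 56 = -1*(-6/5) + 56 = 6/5 + 56 = 286/5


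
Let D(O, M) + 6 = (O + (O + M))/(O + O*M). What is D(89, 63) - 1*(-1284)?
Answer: 7279729/5696 ≈ 1278.0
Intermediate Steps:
D(O, M) = -6 + (M + 2*O)/(O + M*O) (D(O, M) = -6 + (O + (O + M))/(O + O*M) = -6 + (O + (M + O))/(O + M*O) = -6 + (M + 2*O)/(O + M*O))
D(89, 63) - 1*(-1284) = (63 - 4*89 - 6*63*89)/(89*(1 + 63)) - 1*(-1284) = (1/89)*(63 - 356 - 33642)/64 + 1284 = (1/89)*(1/64)*(-33935) + 1284 = -33935/5696 + 1284 = 7279729/5696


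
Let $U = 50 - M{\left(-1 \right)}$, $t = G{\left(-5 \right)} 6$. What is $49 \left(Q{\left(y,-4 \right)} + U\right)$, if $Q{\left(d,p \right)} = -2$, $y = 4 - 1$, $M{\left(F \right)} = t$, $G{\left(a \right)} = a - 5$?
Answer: $5292$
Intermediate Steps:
$G{\left(a \right)} = -5 + a$ ($G{\left(a \right)} = a - 5 = -5 + a$)
$t = -60$ ($t = \left(-5 - 5\right) 6 = \left(-10\right) 6 = -60$)
$M{\left(F \right)} = -60$
$y = 3$ ($y = 4 - 1 = 3$)
$U = 110$ ($U = 50 - -60 = 50 + 60 = 110$)
$49 \left(Q{\left(y,-4 \right)} + U\right) = 49 \left(-2 + 110\right) = 49 \cdot 108 = 5292$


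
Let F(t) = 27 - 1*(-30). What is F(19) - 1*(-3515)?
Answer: 3572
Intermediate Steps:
F(t) = 57 (F(t) = 27 + 30 = 57)
F(19) - 1*(-3515) = 57 - 1*(-3515) = 57 + 3515 = 3572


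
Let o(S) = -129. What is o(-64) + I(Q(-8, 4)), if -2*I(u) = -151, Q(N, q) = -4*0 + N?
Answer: -107/2 ≈ -53.500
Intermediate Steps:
Q(N, q) = N (Q(N, q) = 0 + N = N)
I(u) = 151/2 (I(u) = -½*(-151) = 151/2)
o(-64) + I(Q(-8, 4)) = -129 + 151/2 = -107/2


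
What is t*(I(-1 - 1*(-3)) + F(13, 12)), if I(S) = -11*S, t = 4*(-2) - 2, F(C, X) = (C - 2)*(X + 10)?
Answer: -2200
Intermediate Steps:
F(C, X) = (-2 + C)*(10 + X)
t = -10 (t = -8 - 2 = -10)
t*(I(-1 - 1*(-3)) + F(13, 12)) = -10*(-11*(-1 - 1*(-3)) + (-20 - 2*12 + 10*13 + 13*12)) = -10*(-11*(-1 + 3) + (-20 - 24 + 130 + 156)) = -10*(-11*2 + 242) = -10*(-22 + 242) = -10*220 = -2200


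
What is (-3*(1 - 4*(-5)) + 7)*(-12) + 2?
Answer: 674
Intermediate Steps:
(-3*(1 - 4*(-5)) + 7)*(-12) + 2 = (-3*(1 + 20) + 7)*(-12) + 2 = (-3*21 + 7)*(-12) + 2 = (-63 + 7)*(-12) + 2 = -56*(-12) + 2 = 672 + 2 = 674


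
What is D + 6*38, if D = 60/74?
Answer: 8466/37 ≈ 228.81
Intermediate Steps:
D = 30/37 (D = 60*(1/74) = 30/37 ≈ 0.81081)
D + 6*38 = 30/37 + 6*38 = 30/37 + 228 = 8466/37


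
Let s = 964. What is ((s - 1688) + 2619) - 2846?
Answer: -951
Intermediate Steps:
((s - 1688) + 2619) - 2846 = ((964 - 1688) + 2619) - 2846 = (-724 + 2619) - 2846 = 1895 - 2846 = -951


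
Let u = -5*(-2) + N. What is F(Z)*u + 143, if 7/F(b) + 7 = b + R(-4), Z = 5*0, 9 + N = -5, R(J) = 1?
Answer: 443/3 ≈ 147.67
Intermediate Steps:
N = -14 (N = -9 - 5 = -14)
Z = 0
u = -4 (u = -5*(-2) - 14 = 10 - 14 = -4)
F(b) = 7/(-6 + b) (F(b) = 7/(-7 + (b + 1)) = 7/(-7 + (1 + b)) = 7/(-6 + b))
F(Z)*u + 143 = (7/(-6 + 0))*(-4) + 143 = (7/(-6))*(-4) + 143 = (7*(-⅙))*(-4) + 143 = -7/6*(-4) + 143 = 14/3 + 143 = 443/3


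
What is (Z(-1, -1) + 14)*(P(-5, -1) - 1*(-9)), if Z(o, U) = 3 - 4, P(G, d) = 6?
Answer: 195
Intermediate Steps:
Z(o, U) = -1
(Z(-1, -1) + 14)*(P(-5, -1) - 1*(-9)) = (-1 + 14)*(6 - 1*(-9)) = 13*(6 + 9) = 13*15 = 195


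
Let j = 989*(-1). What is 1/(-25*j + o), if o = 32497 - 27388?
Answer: 1/29834 ≈ 3.3519e-5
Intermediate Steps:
j = -989
o = 5109
1/(-25*j + o) = 1/(-25*(-989) + 5109) = 1/(24725 + 5109) = 1/29834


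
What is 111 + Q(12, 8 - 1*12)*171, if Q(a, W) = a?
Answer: 2163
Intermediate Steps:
111 + Q(12, 8 - 1*12)*171 = 111 + 12*171 = 111 + 2052 = 2163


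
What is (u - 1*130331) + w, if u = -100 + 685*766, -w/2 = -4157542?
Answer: 8709363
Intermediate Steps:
w = 8315084 (w = -2*(-4157542) = 8315084)
u = 524610 (u = -100 + 524710 = 524610)
(u - 1*130331) + w = (524610 - 1*130331) + 8315084 = (524610 - 130331) + 8315084 = 394279 + 8315084 = 8709363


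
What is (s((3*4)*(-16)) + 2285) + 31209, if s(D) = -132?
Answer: 33362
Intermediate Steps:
(s((3*4)*(-16)) + 2285) + 31209 = (-132 + 2285) + 31209 = 2153 + 31209 = 33362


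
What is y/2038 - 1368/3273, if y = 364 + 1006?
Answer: 282671/1111729 ≈ 0.25426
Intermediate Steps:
y = 1370
y/2038 - 1368/3273 = 1370/2038 - 1368/3273 = 1370*(1/2038) - 1368*1/3273 = 685/1019 - 456/1091 = 282671/1111729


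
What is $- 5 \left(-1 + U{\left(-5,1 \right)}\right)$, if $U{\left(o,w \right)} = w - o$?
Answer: $-25$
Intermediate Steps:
$- 5 \left(-1 + U{\left(-5,1 \right)}\right) = - 5 \left(-1 + \left(1 - -5\right)\right) = - 5 \left(-1 + \left(1 + 5\right)\right) = - 5 \left(-1 + 6\right) = \left(-5\right) 5 = -25$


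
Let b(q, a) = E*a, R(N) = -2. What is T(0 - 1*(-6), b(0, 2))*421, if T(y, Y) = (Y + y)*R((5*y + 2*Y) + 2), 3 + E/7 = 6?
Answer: -40416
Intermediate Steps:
E = 21 (E = -21 + 7*6 = -21 + 42 = 21)
b(q, a) = 21*a
T(y, Y) = -2*Y - 2*y (T(y, Y) = (Y + y)*(-2) = -2*Y - 2*y)
T(0 - 1*(-6), b(0, 2))*421 = (-42*2 - 2*(0 - 1*(-6)))*421 = (-2*42 - 2*(0 + 6))*421 = (-84 - 2*6)*421 = (-84 - 12)*421 = -96*421 = -40416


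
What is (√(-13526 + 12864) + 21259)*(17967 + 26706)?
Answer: 949703307 + 44673*I*√662 ≈ 9.497e+8 + 1.1494e+6*I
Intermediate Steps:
(√(-13526 + 12864) + 21259)*(17967 + 26706) = (√(-662) + 21259)*44673 = (I*√662 + 21259)*44673 = (21259 + I*√662)*44673 = 949703307 + 44673*I*√662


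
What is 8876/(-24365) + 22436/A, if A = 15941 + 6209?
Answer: 79018/121825 ≈ 0.64862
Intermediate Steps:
A = 22150
8876/(-24365) + 22436/A = 8876/(-24365) + 22436/22150 = 8876*(-1/24365) + 22436*(1/22150) = -8876/24365 + 11218/11075 = 79018/121825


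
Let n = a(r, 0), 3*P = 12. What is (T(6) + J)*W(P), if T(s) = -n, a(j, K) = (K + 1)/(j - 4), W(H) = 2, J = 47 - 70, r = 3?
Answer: -44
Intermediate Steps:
P = 4 (P = (⅓)*12 = 4)
J = -23
a(j, K) = (1 + K)/(-4 + j)
n = -1 (n = (1 + 0)/(-4 + 3) = 1/(-1) = -1*1 = -1)
T(s) = 1 (T(s) = -1*(-1) = 1)
(T(6) + J)*W(P) = (1 - 23)*2 = -22*2 = -44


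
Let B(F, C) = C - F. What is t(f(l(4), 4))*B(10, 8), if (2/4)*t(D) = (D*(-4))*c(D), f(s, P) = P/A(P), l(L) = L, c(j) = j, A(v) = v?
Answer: 16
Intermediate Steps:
f(s, P) = 1 (f(s, P) = P/P = 1)
t(D) = -8*D² (t(D) = 2*((D*(-4))*D) = 2*((-4*D)*D) = 2*(-4*D²) = -8*D²)
t(f(l(4), 4))*B(10, 8) = (-8*1²)*(8 - 1*10) = (-8*1)*(8 - 10) = -8*(-2) = 16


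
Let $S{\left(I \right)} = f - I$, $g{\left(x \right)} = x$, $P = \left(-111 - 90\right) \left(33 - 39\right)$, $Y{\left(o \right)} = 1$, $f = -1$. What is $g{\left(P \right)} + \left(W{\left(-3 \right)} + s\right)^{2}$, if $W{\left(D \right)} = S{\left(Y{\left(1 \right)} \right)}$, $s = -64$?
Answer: $5562$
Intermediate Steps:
$P = 1206$ ($P = \left(-201\right) \left(-6\right) = 1206$)
$S{\left(I \right)} = -1 - I$
$W{\left(D \right)} = -2$ ($W{\left(D \right)} = -1 - 1 = -2$)
$g{\left(P \right)} + \left(W{\left(-3 \right)} + s\right)^{2} = 1206 + \left(-2 - 64\right)^{2} = 1206 + \left(-66\right)^{2} = 1206 + 4356 = 5562$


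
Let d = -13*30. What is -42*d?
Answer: 16380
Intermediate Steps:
d = -390
-42*d = -42*(-390) = 16380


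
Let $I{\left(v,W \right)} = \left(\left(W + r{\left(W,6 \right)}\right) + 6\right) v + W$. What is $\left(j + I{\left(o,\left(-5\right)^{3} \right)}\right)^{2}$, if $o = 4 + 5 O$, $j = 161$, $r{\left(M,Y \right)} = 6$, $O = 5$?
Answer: $10504081$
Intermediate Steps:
$o = 29$ ($o = 4 + 5 \cdot 5 = 4 + 25 = 29$)
$I{\left(v,W \right)} = W + v \left(12 + W\right)$ ($I{\left(v,W \right)} = \left(\left(W + 6\right) + 6\right) v + W = \left(\left(6 + W\right) + 6\right) v + W = \left(12 + W\right) v + W = v \left(12 + W\right) + W = W + v \left(12 + W\right)$)
$\left(j + I{\left(o,\left(-5\right)^{3} \right)}\right)^{2} = \left(161 + \left(\left(-5\right)^{3} + 12 \cdot 29 + \left(-5\right)^{3} \cdot 29\right)\right)^{2} = \left(161 - 3402\right)^{2} = \left(-3241\right)^{2} = 10504081$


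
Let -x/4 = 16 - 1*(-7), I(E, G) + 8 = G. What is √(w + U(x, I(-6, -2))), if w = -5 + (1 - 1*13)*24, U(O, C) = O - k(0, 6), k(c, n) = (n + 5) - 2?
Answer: I*√394 ≈ 19.849*I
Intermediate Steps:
I(E, G) = -8 + G
x = -92 (x = -4*(16 - 1*(-7)) = -4*(16 + 7) = -4*23 = -92)
k(c, n) = 3 + n (k(c, n) = (5 + n) - 2 = 3 + n)
U(O, C) = -9 + O (U(O, C) = O - (3 + 6) = O - 1*9 = O - 9 = -9 + O)
w = -293 (w = -5 + (1 - 13)*24 = -5 - 12*24 = -5 - 288 = -293)
√(w + U(x, I(-6, -2))) = √(-293 + (-9 - 92)) = √(-293 - 101) = √(-394) = I*√394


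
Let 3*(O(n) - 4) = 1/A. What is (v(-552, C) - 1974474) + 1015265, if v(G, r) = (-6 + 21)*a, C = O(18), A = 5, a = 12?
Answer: -959029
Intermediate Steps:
O(n) = 61/15 (O(n) = 4 + (⅓)/5 = 4 + (⅓)*(⅕) = 4 + 1/15 = 61/15)
C = 61/15 ≈ 4.0667
v(G, r) = 180 (v(G, r) = (-6 + 21)*12 = 15*12 = 180)
(v(-552, C) - 1974474) + 1015265 = (180 - 1974474) + 1015265 = -1974294 + 1015265 = -959029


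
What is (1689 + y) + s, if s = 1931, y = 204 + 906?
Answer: 4730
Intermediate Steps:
y = 1110
(1689 + y) + s = (1689 + 1110) + 1931 = 2799 + 1931 = 4730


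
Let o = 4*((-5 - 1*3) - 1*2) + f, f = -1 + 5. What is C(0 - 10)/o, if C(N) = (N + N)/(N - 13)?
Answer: -5/207 ≈ -0.024155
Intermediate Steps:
f = 4
C(N) = 2*N/(-13 + N) (C(N) = (2*N)/(-13 + N) = 2*N/(-13 + N))
o = -36 (o = 4*((-5 - 1*3) - 1*2) + 4 = 4*((-5 - 3) - 2) + 4 = 4*(-8 - 2) + 4 = 4*(-10) + 4 = -40 + 4 = -36)
C(0 - 10)/o = (2*(0 - 10)/(-13 + (0 - 10)))/(-36) = (2*(-10)/(-13 - 10))*(-1/36) = (2*(-10)/(-23))*(-1/36) = (2*(-10)*(-1/23))*(-1/36) = (20/23)*(-1/36) = -5/207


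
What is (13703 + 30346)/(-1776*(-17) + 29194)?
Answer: 44049/59386 ≈ 0.74174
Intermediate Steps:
(13703 + 30346)/(-1776*(-17) + 29194) = 44049/(30192 + 29194) = 44049/59386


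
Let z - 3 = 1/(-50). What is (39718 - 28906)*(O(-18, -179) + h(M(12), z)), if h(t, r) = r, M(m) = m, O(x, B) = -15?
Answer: -3249006/25 ≈ -1.2996e+5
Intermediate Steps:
z = 149/50 (z = 3 + 1/(-50) = 3 - 1/50 = 149/50 ≈ 2.9800)
(39718 - 28906)*(O(-18, -179) + h(M(12), z)) = (39718 - 28906)*(-15 + 149/50) = 10812*(-601/50) = -3249006/25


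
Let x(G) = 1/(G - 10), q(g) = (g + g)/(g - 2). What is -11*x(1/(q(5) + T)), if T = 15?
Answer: 605/547 ≈ 1.1060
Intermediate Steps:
q(g) = 2*g/(-2 + g) (q(g) = (2*g)/(-2 + g) = 2*g/(-2 + g))
x(G) = 1/(-10 + G)
-11*x(1/(q(5) + T)) = -11/(-10 + 1/(2*5/(-2 + 5) + 15)) = -11/(-10 + 1/(2*5/3 + 15)) = -11/(-10 + 1/(2*5*(⅓) + 15)) = -11/(-10 + 1/(10/3 + 15)) = -11/(-10 + 1/(55/3)) = -11/(-10 + 3/55) = -11/(-547/55) = -11*(-55/547) = 605/547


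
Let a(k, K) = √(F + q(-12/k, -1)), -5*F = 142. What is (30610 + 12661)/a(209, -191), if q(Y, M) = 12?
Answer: -43271*I*√410/82 ≈ -10685.0*I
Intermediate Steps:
F = -142/5 (F = -⅕*142 = -142/5 ≈ -28.400)
a(k, K) = I*√410/5 (a(k, K) = √(-142/5 + 12) = √(-82/5) = I*√410/5)
(30610 + 12661)/a(209, -191) = (30610 + 12661)/((I*√410/5)) = 43271*(-I*√410/82) = -43271*I*√410/82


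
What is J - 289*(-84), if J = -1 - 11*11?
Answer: 24154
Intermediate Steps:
J = -122 (J = -1 - 121 = -122)
J - 289*(-84) = -122 - 289*(-84) = -122 + 24276 = 24154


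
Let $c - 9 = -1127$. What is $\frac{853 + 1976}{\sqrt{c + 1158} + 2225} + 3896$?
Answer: $\frac{1286251579}{330039} - \frac{1886 \sqrt{10}}{1650195} \approx 3897.3$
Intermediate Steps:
$c = -1118$ ($c = 9 - 1127 = -1118$)
$\frac{853 + 1976}{\sqrt{c + 1158} + 2225} + 3896 = \frac{853 + 1976}{\sqrt{-1118 + 1158} + 2225} + 3896 = \frac{2829}{\sqrt{40} + 2225} + 3896 = \frac{2829}{2 \sqrt{10} + 2225} + 3896 = \frac{2829}{2225 + 2 \sqrt{10}} + 3896 = 3896 + \frac{2829}{2225 + 2 \sqrt{10}}$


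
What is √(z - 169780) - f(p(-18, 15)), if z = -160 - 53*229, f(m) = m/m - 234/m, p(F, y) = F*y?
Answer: -28/15 + 37*I*√133 ≈ -1.8667 + 426.7*I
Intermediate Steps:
f(m) = 1 - 234/m
z = -12297 (z = -160 - 12137 = -12297)
√(z - 169780) - f(p(-18, 15)) = √(-12297 - 169780) - (-234 - 18*15)/((-18*15)) = √(-182077) - (-234 - 270)/(-270) = 37*I*√133 - (-1)*(-504)/270 = 37*I*√133 - 1*28/15 = 37*I*√133 - 28/15 = -28/15 + 37*I*√133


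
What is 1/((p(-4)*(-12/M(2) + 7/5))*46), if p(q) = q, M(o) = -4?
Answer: -5/4048 ≈ -0.0012352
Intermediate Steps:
1/((p(-4)*(-12/M(2) + 7/5))*46) = 1/(-4*(-12/(-4) + 7/5)*46) = 1/(-4*(-12*(-1/4) + 7*(1/5))*46) = 1/(-4*(3 + 7/5)*46) = 1/(-4*22/5*46) = 1/(-88/5*46) = 1/(-4048/5) = -5/4048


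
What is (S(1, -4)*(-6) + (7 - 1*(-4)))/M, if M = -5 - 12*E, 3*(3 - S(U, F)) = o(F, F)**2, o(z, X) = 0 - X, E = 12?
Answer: -25/149 ≈ -0.16779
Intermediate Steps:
o(z, X) = -X
S(U, F) = 3 - F**2/3
M = -149 (M = -5 - 12*12 = -5 - 144 = -149)
(S(1, -4)*(-6) + (7 - 1*(-4)))/M = ((3 - 1/3*(-4)**2)*(-6) + (7 - 1*(-4)))/(-149) = ((3 - 1/3*16)*(-6) + (7 + 4))*(-1/149) = ((3 - 16/3)*(-6) + 11)*(-1/149) = (-7/3*(-6) + 11)*(-1/149) = (14 + 11)*(-1/149) = 25*(-1/149) = -25/149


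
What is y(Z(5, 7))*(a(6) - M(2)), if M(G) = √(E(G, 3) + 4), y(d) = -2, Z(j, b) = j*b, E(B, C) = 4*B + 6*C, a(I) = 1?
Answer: -2 + 2*√30 ≈ 8.9545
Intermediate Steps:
Z(j, b) = b*j
M(G) = √(22 + 4*G) (M(G) = √((4*G + 6*3) + 4) = √((4*G + 18) + 4) = √((18 + 4*G) + 4) = √(22 + 4*G))
y(Z(5, 7))*(a(6) - M(2)) = -2*(1 - √(22 + 4*2)) = -2*(1 - √(22 + 8)) = -2*(1 - √30) = -2 + 2*√30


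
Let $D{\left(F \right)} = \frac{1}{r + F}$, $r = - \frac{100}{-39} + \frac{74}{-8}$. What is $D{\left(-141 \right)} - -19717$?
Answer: $\frac{454259807}{23039} \approx 19717.0$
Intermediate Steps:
$r = - \frac{1043}{156}$ ($r = \left(-100\right) \left(- \frac{1}{39}\right) + 74 \left(- \frac{1}{8}\right) = \frac{100}{39} - \frac{37}{4} = - \frac{1043}{156} \approx -6.6859$)
$D{\left(F \right)} = \frac{1}{- \frac{1043}{156} + F}$
$D{\left(-141 \right)} - -19717 = \frac{156}{-1043 + 156 \left(-141\right)} - -19717 = \frac{156}{-1043 - 21996} + 19717 = \frac{156}{-23039} + 19717 = 156 \left(- \frac{1}{23039}\right) + 19717 = - \frac{156}{23039} + 19717 = \frac{454259807}{23039}$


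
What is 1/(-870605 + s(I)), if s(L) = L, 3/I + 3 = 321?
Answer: -106/92284129 ≈ -1.1486e-6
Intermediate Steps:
I = 1/106 (I = 3/(-3 + 321) = 3/318 = 3*(1/318) = 1/106 ≈ 0.0094340)
1/(-870605 + s(I)) = 1/(-870605 + 1/106) = 1/(-92284129/106) = -106/92284129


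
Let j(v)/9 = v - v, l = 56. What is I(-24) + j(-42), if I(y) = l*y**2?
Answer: 32256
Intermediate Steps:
I(y) = 56*y**2
j(v) = 0 (j(v) = 9*(v - v) = 9*0 = 0)
I(-24) + j(-42) = 56*(-24)**2 + 0 = 56*576 + 0 = 32256 + 0 = 32256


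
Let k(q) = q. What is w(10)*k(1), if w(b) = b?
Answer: 10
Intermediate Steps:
w(10)*k(1) = 10*1 = 10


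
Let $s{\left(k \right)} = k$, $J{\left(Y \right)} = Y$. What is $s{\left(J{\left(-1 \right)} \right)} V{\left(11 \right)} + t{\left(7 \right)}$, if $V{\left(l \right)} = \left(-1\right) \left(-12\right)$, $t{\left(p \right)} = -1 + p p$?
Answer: $36$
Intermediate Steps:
$t{\left(p \right)} = -1 + p^{2}$
$V{\left(l \right)} = 12$
$s{\left(J{\left(-1 \right)} \right)} V{\left(11 \right)} + t{\left(7 \right)} = \left(-1\right) 12 - \left(1 - 7^{2}\right) = -12 + \left(-1 + 49\right) = -12 + 48 = 36$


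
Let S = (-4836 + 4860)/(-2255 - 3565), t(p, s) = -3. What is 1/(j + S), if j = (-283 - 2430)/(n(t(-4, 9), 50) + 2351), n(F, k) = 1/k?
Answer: -57012235/66025352 ≈ -0.86349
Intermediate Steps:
j = -135650/117551 (j = (-283 - 2430)/(1/50 + 2351) = -2713/(1/50 + 2351) = -2713/117551/50 = -2713*50/117551 = -135650/117551 ≈ -1.1540)
S = -2/485 (S = 24/(-5820) = 24*(-1/5820) = -2/485 ≈ -0.0041237)
1/(j + S) = 1/(-135650/117551 - 2/485) = 1/(-66025352/57012235) = -57012235/66025352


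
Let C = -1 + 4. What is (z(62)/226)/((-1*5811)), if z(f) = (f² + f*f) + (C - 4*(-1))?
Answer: -2565/437762 ≈ -0.0058593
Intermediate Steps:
C = 3
z(f) = 7 + 2*f² (z(f) = (f² + f*f) + (3 - 4*(-1)) = (f² + f²) + (3 + 4) = 2*f² + 7 = 7 + 2*f²)
(z(62)/226)/((-1*5811)) = ((7 + 2*62²)/226)/((-1*5811)) = ((7 + 2*3844)*(1/226))/(-5811) = ((7 + 7688)*(1/226))*(-1/5811) = (7695*(1/226))*(-1/5811) = (7695/226)*(-1/5811) = -2565/437762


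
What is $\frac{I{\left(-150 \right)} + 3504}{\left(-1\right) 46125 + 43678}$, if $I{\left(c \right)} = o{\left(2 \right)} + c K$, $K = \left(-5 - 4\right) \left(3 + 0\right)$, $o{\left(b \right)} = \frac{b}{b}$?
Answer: $- \frac{7555}{2447} \approx -3.0875$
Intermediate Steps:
$o{\left(b \right)} = 1$
$K = -27$ ($K = \left(-9\right) 3 = -27$)
$I{\left(c \right)} = 1 - 27 c$ ($I{\left(c \right)} = 1 + c \left(-27\right) = 1 - 27 c$)
$\frac{I{\left(-150 \right)} + 3504}{\left(-1\right) 46125 + 43678} = \frac{\left(1 - -4050\right) + 3504}{\left(-1\right) 46125 + 43678} = \frac{\left(1 + 4050\right) + 3504}{-46125 + 43678} = \frac{4051 + 3504}{-2447} = 7555 \left(- \frac{1}{2447}\right) = - \frac{7555}{2447}$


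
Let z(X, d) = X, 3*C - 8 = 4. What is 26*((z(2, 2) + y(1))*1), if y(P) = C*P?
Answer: 156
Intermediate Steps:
C = 4 (C = 8/3 + (⅓)*4 = 8/3 + 4/3 = 4)
y(P) = 4*P
26*((z(2, 2) + y(1))*1) = 26*((2 + 4*1)*1) = 26*((2 + 4)*1) = 26*(6*1) = 26*6 = 156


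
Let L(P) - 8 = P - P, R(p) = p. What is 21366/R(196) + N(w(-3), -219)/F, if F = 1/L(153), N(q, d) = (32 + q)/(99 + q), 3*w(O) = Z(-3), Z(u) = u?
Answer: 10931/98 ≈ 111.54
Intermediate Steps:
w(O) = -1 (w(O) = (⅓)*(-3) = -1)
L(P) = 8 (L(P) = 8 + (P - P) = 8 + 0 = 8)
N(q, d) = (32 + q)/(99 + q)
F = ⅛ (F = 1/8 = ⅛ ≈ 0.12500)
21366/R(196) + N(w(-3), -219)/F = 21366/196 + ((32 - 1)/(99 - 1))/(⅛) = 21366*(1/196) + (31/98)*8 = 10683/98 + ((1/98)*31)*8 = 10683/98 + (31/98)*8 = 10683/98 + 124/49 = 10931/98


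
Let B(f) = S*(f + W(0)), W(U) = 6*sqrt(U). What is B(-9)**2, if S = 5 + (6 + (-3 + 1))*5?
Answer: 50625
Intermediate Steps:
S = 25 (S = 5 + (6 - 2)*5 = 5 + 4*5 = 5 + 20 = 25)
B(f) = 25*f (B(f) = 25*(f + 6*sqrt(0)) = 25*(f + 6*0) = 25*(f + 0) = 25*f)
B(-9)**2 = (25*(-9))**2 = (-225)**2 = 50625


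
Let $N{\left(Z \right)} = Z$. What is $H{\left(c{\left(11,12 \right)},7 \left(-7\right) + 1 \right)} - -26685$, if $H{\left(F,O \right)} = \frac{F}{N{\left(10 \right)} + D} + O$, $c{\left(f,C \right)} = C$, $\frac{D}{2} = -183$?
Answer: $\frac{2370690}{89} \approx 26637.0$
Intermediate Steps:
$D = -366$ ($D = 2 \left(-183\right) = -366$)
$H{\left(F,O \right)} = O - \frac{F}{356}$ ($H{\left(F,O \right)} = \frac{F}{10 - 366} + O = \frac{F}{-356} + O = - \frac{F}{356} + O = O - \frac{F}{356}$)
$H{\left(c{\left(11,12 \right)},7 \left(-7\right) + 1 \right)} - -26685 = \left(\left(7 \left(-7\right) + 1\right) - \frac{3}{89}\right) - -26685 = \left(\left(-49 + 1\right) - \frac{3}{89}\right) + 26685 = \left(-48 - \frac{3}{89}\right) + 26685 = - \frac{4275}{89} + 26685 = \frac{2370690}{89}$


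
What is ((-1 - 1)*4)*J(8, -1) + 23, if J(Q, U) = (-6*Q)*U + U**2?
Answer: -369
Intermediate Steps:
J(Q, U) = U**2 - 6*Q*U (J(Q, U) = -6*Q*U + U**2 = U**2 - 6*Q*U)
((-1 - 1)*4)*J(8, -1) + 23 = ((-1 - 1)*4)*(-(-1 - 6*8)) + 23 = (-2*4)*(-(-1 - 48)) + 23 = -(-8)*(-49) + 23 = -8*49 + 23 = -392 + 23 = -369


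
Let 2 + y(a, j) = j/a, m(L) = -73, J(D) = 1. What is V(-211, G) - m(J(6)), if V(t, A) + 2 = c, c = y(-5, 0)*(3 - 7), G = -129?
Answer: 79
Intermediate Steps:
y(a, j) = -2 + j/a
c = 8 (c = (-2 + 0/(-5))*(3 - 7) = (-2 + 0*(-1/5))*(-4) = (-2 + 0)*(-4) = -2*(-4) = 8)
V(t, A) = 6 (V(t, A) = -2 + 8 = 6)
V(-211, G) - m(J(6)) = 6 - 1*(-73) = 6 + 73 = 79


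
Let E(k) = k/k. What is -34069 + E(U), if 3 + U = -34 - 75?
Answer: -34068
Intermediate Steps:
U = -112 (U = -3 + (-34 - 75) = -3 - 109 = -112)
E(k) = 1
-34069 + E(U) = -34069 + 1 = -34068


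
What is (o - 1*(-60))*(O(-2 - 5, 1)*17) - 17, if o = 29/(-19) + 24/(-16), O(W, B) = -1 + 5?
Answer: 73287/19 ≈ 3857.2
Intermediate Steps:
O(W, B) = 4
o = -115/38 (o = 29*(-1/19) + 24*(-1/16) = -29/19 - 3/2 = -115/38 ≈ -3.0263)
(o - 1*(-60))*(O(-2 - 5, 1)*17) - 17 = (-115/38 - 1*(-60))*(4*17) - 17 = (-115/38 + 60)*68 - 17 = (2165/38)*68 - 17 = 73610/19 - 17 = 73287/19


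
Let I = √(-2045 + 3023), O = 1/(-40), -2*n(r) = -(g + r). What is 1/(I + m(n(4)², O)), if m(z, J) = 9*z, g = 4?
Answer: 24/3293 - √978/19758 ≈ 0.0057054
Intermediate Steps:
n(r) = 2 + r/2 (n(r) = -(-1)*(4 + r)/2 = -(-4 - r)/2 = 2 + r/2)
O = -1/40 ≈ -0.025000
I = √978 ≈ 31.273
1/(I + m(n(4)², O)) = 1/(√978 + 9*(2 + (½)*4)²) = 1/(√978 + 9*(2 + 2)²) = 1/(√978 + 9*4²) = 1/(√978 + 9*16) = 1/(√978 + 144) = 1/(144 + √978)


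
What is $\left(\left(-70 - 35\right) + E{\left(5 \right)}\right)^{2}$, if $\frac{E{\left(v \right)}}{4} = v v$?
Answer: $25$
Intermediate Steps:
$E{\left(v \right)} = 4 v^{2}$ ($E{\left(v \right)} = 4 v v = 4 v^{2}$)
$\left(\left(-70 - 35\right) + E{\left(5 \right)}\right)^{2} = \left(\left(-70 - 35\right) + 4 \cdot 5^{2}\right)^{2} = \left(\left(-70 - 35\right) + 4 \cdot 25\right)^{2} = \left(-105 + 100\right)^{2} = \left(-5\right)^{2} = 25$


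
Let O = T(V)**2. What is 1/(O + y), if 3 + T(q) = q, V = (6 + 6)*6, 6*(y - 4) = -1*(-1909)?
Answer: 6/30499 ≈ 0.00019673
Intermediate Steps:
y = 1933/6 (y = 4 + (-1*(-1909))/6 = 4 + (1/6)*1909 = 4 + 1909/6 = 1933/6 ≈ 322.17)
V = 72 (V = 12*6 = 72)
T(q) = -3 + q
O = 4761 (O = (-3 + 72)**2 = 69**2 = 4761)
1/(O + y) = 1/(4761 + 1933/6) = 1/(30499/6) = 6/30499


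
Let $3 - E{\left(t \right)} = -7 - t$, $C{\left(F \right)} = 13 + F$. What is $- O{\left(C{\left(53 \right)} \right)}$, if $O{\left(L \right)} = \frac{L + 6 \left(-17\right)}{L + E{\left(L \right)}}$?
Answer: $\frac{18}{71} \approx 0.25352$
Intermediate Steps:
$E{\left(t \right)} = 10 + t$ ($E{\left(t \right)} = 3 - \left(-7 - t\right) = 3 + \left(7 + t\right) = 10 + t$)
$O{\left(L \right)} = \frac{-102 + L}{10 + 2 L}$ ($O{\left(L \right)} = \frac{L + 6 \left(-17\right)}{L + \left(10 + L\right)} = \frac{L - 102}{10 + 2 L} = \frac{-102 + L}{10 + 2 L}$)
$- O{\left(C{\left(53 \right)} \right)} = - \frac{-102 + \left(13 + 53\right)}{2 \left(5 + \left(13 + 53\right)\right)} = - \frac{-102 + 66}{2 \left(5 + 66\right)} = - \frac{-36}{2 \cdot 71} = \left(-1\right) \left(- \frac{18}{71}\right) = \frac{18}{71}$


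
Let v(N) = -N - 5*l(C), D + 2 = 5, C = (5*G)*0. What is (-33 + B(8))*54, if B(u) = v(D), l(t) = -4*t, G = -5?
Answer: -1944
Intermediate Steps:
C = 0 (C = (5*(-5))*0 = -25*0 = 0)
D = 3 (D = -2 + 5 = 3)
v(N) = -N (v(N) = -N - (-20)*0 = -N - 5*0 = -N + 0 = -N)
B(u) = -3 (B(u) = -1*3 = -3)
(-33 + B(8))*54 = (-33 - 3)*54 = -36*54 = -1944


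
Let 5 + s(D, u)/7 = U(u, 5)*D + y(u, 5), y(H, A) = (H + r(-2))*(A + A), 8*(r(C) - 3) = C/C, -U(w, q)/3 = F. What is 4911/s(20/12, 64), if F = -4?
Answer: 6548/6405 ≈ 1.0223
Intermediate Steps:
U(w, q) = 12 (U(w, q) = -3*(-4) = 12)
r(C) = 25/8 (r(C) = 3 + (C/C)/8 = 3 + (1/8)*1 = 3 + 1/8 = 25/8)
y(H, A) = 2*A*(25/8 + H) (y(H, A) = (H + 25/8)*(A + A) = (25/8 + H)*(2*A) = 2*A*(25/8 + H))
s(D, u) = 735/4 + 70*u + 84*D (s(D, u) = -35 + 7*(12*D + (1/4)*5*(25 + 8*u)) = -35 + 7*(12*D + (125/4 + 10*u)) = -35 + 7*(125/4 + 10*u + 12*D) = -35 + (875/4 + 70*u + 84*D) = 735/4 + 70*u + 84*D)
4911/s(20/12, 64) = 4911/(735/4 + 70*64 + 84*(20/12)) = 4911/(735/4 + 4480 + 84*(20*(1/12))) = 4911/(735/4 + 4480 + 84*(5/3)) = 4911/(735/4 + 4480 + 140) = 4911/(19215/4) = 4911*(4/19215) = 6548/6405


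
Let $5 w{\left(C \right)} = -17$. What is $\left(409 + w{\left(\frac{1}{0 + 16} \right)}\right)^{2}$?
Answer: $\frac{4112784}{25} \approx 1.6451 \cdot 10^{5}$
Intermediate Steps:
$w{\left(C \right)} = - \frac{17}{5}$ ($w{\left(C \right)} = \frac{1}{5} \left(-17\right) = - \frac{17}{5}$)
$\left(409 + w{\left(\frac{1}{0 + 16} \right)}\right)^{2} = \left(409 - \frac{17}{5}\right)^{2} = \left(\frac{2028}{5}\right)^{2} = \frac{4112784}{25}$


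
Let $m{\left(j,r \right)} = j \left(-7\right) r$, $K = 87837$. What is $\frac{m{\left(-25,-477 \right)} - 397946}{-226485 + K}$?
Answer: $\frac{481421}{138648} \approx 3.4723$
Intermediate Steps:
$m{\left(j,r \right)} = - 7 j r$
$\frac{m{\left(-25,-477 \right)} - 397946}{-226485 + K} = \frac{\left(-7\right) \left(-25\right) \left(-477\right) - 397946}{-226485 + 87837} = \frac{-83475 - 397946}{-138648} = \left(-83475 - 397946\right) \left(- \frac{1}{138648}\right) = \left(-481421\right) \left(- \frac{1}{138648}\right) = \frac{481421}{138648}$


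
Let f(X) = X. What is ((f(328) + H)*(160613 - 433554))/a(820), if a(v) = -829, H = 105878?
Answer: 28987971846/829 ≈ 3.4967e+7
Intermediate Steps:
((f(328) + H)*(160613 - 433554))/a(820) = ((328 + 105878)*(160613 - 433554))/(-829) = (106206*(-272941))*(-1/829) = -28987971846*(-1/829) = 28987971846/829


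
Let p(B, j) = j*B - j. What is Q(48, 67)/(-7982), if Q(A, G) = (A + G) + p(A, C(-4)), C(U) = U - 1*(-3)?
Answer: -34/3991 ≈ -0.0085192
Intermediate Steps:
C(U) = 3 + U (C(U) = U + 3 = 3 + U)
p(B, j) = -j + B*j (p(B, j) = B*j - j = -j + B*j)
Q(A, G) = 1 + G (Q(A, G) = (A + G) + (3 - 4)*(-1 + A) = (A + G) - (-1 + A) = (A + G) + (1 - A) = 1 + G)
Q(48, 67)/(-7982) = (1 + 67)/(-7982) = 68*(-1/7982) = -34/3991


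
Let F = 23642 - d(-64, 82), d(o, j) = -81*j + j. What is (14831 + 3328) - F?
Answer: -12043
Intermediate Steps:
d(o, j) = -80*j
F = 30202 (F = 23642 - (-80)*82 = 23642 - 1*(-6560) = 23642 + 6560 = 30202)
(14831 + 3328) - F = (14831 + 3328) - 1*30202 = 18159 - 30202 = -12043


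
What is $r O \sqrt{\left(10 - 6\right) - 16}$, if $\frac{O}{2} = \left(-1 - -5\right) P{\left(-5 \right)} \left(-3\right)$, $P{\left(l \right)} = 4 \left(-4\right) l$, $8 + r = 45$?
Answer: $- 142080 i \sqrt{3} \approx - 2.4609 \cdot 10^{5} i$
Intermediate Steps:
$r = 37$ ($r = -8 + 45 = 37$)
$P{\left(l \right)} = - 16 l$
$O = -1920$ ($O = 2 \left(-1 - -5\right) \left(\left(-16\right) \left(-5\right)\right) \left(-3\right) = 2 \left(-1 + 5\right) 80 \left(-3\right) = 2 \cdot 4 \cdot 80 \left(-3\right) = 2 \cdot 320 \left(-3\right) = 2 \left(-960\right) = -1920$)
$r O \sqrt{\left(10 - 6\right) - 16} = 37 \left(-1920\right) \sqrt{\left(10 - 6\right) - 16} = - 71040 \sqrt{\left(10 - 6\right) - 16} = - 71040 \sqrt{4 - 16} = - 71040 \sqrt{-12} = - 71040 \cdot 2 i \sqrt{3} = - 142080 i \sqrt{3}$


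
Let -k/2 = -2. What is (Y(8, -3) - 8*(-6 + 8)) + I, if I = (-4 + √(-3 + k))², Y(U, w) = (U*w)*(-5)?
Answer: 113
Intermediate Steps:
k = 4 (k = -2*(-2) = 4)
Y(U, w) = -5*U*w
I = 9 (I = (-4 + √(-3 + 4))² = (-4 + √1)² = (-4 + 1)² = (-3)² = 9)
(Y(8, -3) - 8*(-6 + 8)) + I = (-5*8*(-3) - 8*(-6 + 8)) + 9 = (120 - 8*2) + 9 = (120 - 16) + 9 = 104 + 9 = 113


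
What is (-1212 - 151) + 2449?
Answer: 1086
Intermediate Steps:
(-1212 - 151) + 2449 = -1363 + 2449 = 1086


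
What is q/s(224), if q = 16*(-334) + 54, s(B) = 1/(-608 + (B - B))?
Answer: 3216320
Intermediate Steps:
s(B) = -1/608 (s(B) = 1/(-608 + 0) = 1/(-608) = -1/608)
q = -5290 (q = -5344 + 54 = -5290)
q/s(224) = -5290/(-1/608) = -5290*(-608) = 3216320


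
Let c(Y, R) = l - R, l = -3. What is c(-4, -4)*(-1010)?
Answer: -1010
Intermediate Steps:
c(Y, R) = -3 - R
c(-4, -4)*(-1010) = (-3 - 1*(-4))*(-1010) = (-3 + 4)*(-1010) = 1*(-1010) = -1010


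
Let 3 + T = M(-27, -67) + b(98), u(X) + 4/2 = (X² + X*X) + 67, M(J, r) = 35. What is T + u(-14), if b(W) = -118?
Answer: 371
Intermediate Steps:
u(X) = 65 + 2*X² (u(X) = -2 + ((X² + X*X) + 67) = -2 + ((X² + X²) + 67) = -2 + (2*X² + 67) = -2 + (67 + 2*X²) = 65 + 2*X²)
T = -86 (T = -3 + (35 - 118) = -3 - 83 = -86)
T + u(-14) = -86 + (65 + 2*(-14)²) = -86 + (65 + 2*196) = -86 + (65 + 392) = -86 + 457 = 371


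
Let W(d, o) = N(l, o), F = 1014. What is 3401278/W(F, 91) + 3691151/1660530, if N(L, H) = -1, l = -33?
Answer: -5647920466189/1660530 ≈ -3.4013e+6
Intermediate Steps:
W(d, o) = -1
3401278/W(F, 91) + 3691151/1660530 = 3401278/(-1) + 3691151/1660530 = 3401278*(-1) + 3691151*(1/1660530) = -3401278 + 3691151/1660530 = -5647920466189/1660530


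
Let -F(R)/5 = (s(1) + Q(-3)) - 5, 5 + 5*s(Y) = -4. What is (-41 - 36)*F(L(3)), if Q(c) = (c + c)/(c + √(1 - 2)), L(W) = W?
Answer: -1925 + 231*I ≈ -1925.0 + 231.0*I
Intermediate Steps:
s(Y) = -9/5 (s(Y) = -1 + (⅕)*(-4) = -1 - ⅘ = -9/5)
Q(c) = 2*c/(I + c) (Q(c) = (2*c)/(c + √(-1)) = (2*c)/(c + I) = (2*c)/(I + c) = 2*c/(I + c))
F(R) = 25 - 3*I (F(R) = -5*((-9/5 + 2*(-3)/(I - 3)) - 5) = -5*((-9/5 + 2*(-3)/(-3 + I)) - 5) = -5*((-9/5 + 2*(-3)*((-3 - I)/10)) - 5) = -5*((-9/5 + (9/5 + 3*I/5)) - 5) = -5*(3*I/5 - 5) = -5*(-5 + 3*I/5) = 25 - 3*I)
(-41 - 36)*F(L(3)) = (-41 - 36)*(25 - 3*I) = -77*(25 - 3*I) = -1925 + 231*I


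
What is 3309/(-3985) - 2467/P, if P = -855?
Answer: 280072/136287 ≈ 2.0550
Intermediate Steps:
3309/(-3985) - 2467/P = 3309/(-3985) - 2467/(-855) = 3309*(-1/3985) - 2467*(-1/855) = -3309/3985 + 2467/855 = 280072/136287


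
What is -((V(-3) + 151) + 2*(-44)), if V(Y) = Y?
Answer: -60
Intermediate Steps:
-((V(-3) + 151) + 2*(-44)) = -((-3 + 151) + 2*(-44)) = -(148 - 88) = -1*60 = -60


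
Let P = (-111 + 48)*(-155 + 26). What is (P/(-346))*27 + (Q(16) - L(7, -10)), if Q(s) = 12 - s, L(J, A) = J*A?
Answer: -196593/346 ≈ -568.19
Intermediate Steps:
L(J, A) = A*J
P = 8127 (P = -63*(-129) = 8127)
(P/(-346))*27 + (Q(16) - L(7, -10)) = (8127/(-346))*27 + ((12 - 1*16) - (-10)*7) = (8127*(-1/346))*27 + ((12 - 16) - 1*(-70)) = -8127/346*27 + (-4 + 70) = -219429/346 + 66 = -196593/346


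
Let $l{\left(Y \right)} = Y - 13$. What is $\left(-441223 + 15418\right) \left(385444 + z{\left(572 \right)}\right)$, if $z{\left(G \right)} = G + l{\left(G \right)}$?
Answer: $-164605567875$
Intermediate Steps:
$l{\left(Y \right)} = -13 + Y$
$z{\left(G \right)} = -13 + 2 G$ ($z{\left(G \right)} = G + \left(-13 + G\right) = -13 + 2 G$)
$\left(-441223 + 15418\right) \left(385444 + z{\left(572 \right)}\right) = \left(-441223 + 15418\right) \left(385444 + \left(-13 + 2 \cdot 572\right)\right) = - 425805 \left(385444 + \left(-13 + 1144\right)\right) = - 425805 \left(385444 + 1131\right) = \left(-425805\right) 386575 = -164605567875$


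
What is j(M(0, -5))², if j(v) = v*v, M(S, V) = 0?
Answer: 0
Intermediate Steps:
j(v) = v²
j(M(0, -5))² = (0²)² = 0² = 0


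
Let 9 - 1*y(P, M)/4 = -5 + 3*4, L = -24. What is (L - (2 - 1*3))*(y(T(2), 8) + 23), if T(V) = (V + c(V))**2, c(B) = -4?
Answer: -713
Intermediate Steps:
T(V) = (-4 + V)**2 (T(V) = (V - 4)**2 = (-4 + V)**2)
y(P, M) = 8 (y(P, M) = 36 - 4*(-5 + 3*4) = 36 - 4*(-5 + 12) = 36 - 4*7 = 36 - 28 = 8)
(L - (2 - 1*3))*(y(T(2), 8) + 23) = (-24 - (2 - 1*3))*(8 + 23) = (-24 - (2 - 3))*31 = (-24 - 1*(-1))*31 = (-24 + 1)*31 = -23*31 = -713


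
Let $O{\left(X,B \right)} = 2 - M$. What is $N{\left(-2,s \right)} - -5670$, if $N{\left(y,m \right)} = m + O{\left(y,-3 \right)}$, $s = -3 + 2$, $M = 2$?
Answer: $5669$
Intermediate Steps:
$O{\left(X,B \right)} = 0$ ($O{\left(X,B \right)} = 2 - 2 = 0$)
$s = -1$
$N{\left(y,m \right)} = m$ ($N{\left(y,m \right)} = m + 0 = m$)
$N{\left(-2,s \right)} - -5670 = -1 - -5670 = -1 + 5670 = 5669$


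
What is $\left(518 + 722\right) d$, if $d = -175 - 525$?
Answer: $-868000$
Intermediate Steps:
$d = -700$ ($d = -175 - 525 = -700$)
$\left(518 + 722\right) d = \left(518 + 722\right) \left(-700\right) = 1240 \left(-700\right) = -868000$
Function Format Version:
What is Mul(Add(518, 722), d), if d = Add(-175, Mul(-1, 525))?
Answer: -868000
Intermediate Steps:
d = -700 (d = Add(-175, -525) = -700)
Mul(Add(518, 722), d) = Mul(Add(518, 722), -700) = Mul(1240, -700) = -868000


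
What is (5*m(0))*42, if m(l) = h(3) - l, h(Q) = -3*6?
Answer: -3780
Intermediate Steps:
h(Q) = -18
m(l) = -18 - l
(5*m(0))*42 = (5*(-18 - 1*0))*42 = (5*(-18 + 0))*42 = (5*(-18))*42 = -90*42 = -3780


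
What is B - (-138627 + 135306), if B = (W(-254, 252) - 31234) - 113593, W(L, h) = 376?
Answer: -141130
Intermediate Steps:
B = -144451 (B = (376 - 31234) - 113593 = -30858 - 113593 = -144451)
B - (-138627 + 135306) = -144451 - (-138627 + 135306) = -144451 - 1*(-3321) = -144451 + 3321 = -141130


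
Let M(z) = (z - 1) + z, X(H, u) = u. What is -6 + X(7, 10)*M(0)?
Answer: -16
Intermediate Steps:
M(z) = -1 + 2*z (M(z) = (-1 + z) + z = -1 + 2*z)
-6 + X(7, 10)*M(0) = -6 + 10*(-1 + 2*0) = -6 + 10*(-1 + 0) = -6 + 10*(-1) = -6 - 10 = -16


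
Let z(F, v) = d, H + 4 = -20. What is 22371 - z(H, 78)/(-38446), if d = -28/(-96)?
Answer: 20641811191/922704 ≈ 22371.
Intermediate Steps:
H = -24 (H = -4 - 20 = -24)
d = 7/24 (d = -28*(-1/96) = 7/24 ≈ 0.29167)
z(F, v) = 7/24
22371 - z(H, 78)/(-38446) = 22371 - 7/(24*(-38446)) = 22371 - 7*(-1)/(24*38446) = 22371 - 1*(-7/922704) = 22371 + 7/922704 = 20641811191/922704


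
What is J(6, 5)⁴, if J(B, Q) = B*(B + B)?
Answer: 26873856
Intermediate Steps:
J(B, Q) = 2*B² (J(B, Q) = B*(2*B) = 2*B²)
J(6, 5)⁴ = (2*6²)⁴ = (2*36)⁴ = 72⁴ = 26873856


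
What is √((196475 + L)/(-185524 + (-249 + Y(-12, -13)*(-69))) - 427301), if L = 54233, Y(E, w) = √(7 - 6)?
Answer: 5*I*√147578476116423/92921 ≈ 653.68*I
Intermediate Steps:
Y(E, w) = 1 (Y(E, w) = √1 = 1)
√((196475 + L)/(-185524 + (-249 + Y(-12, -13)*(-69))) - 427301) = √((196475 + 54233)/(-185524 + (-249 + 1*(-69))) - 427301) = √(250708/(-185524 + (-249 - 69)) - 427301) = √(250708/(-185524 - 318) - 427301) = √(250708/(-185842) - 427301) = √(250708*(-1/185842) - 427301) = √(-125354/92921 - 427301) = √(-39705361575/92921) = 5*I*√147578476116423/92921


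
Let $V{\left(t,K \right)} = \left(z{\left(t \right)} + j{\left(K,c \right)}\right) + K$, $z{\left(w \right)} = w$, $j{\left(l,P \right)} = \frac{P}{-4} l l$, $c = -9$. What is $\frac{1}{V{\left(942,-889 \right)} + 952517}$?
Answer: $\frac{4}{10923169} \approx 3.6619 \cdot 10^{-7}$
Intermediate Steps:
$j{\left(l,P \right)} = - \frac{P l^{2}}{4}$ ($j{\left(l,P \right)} = P \left(- \frac{1}{4}\right) l l = - \frac{P}{4} l l = - \frac{P l}{4} l = - \frac{P l^{2}}{4}$)
$V{\left(t,K \right)} = K + t + \frac{9 K^{2}}{4}$ ($V{\left(t,K \right)} = \left(t - - \frac{9 K^{2}}{4}\right) + K = \left(t + \frac{9 K^{2}}{4}\right) + K = K + t + \frac{9 K^{2}}{4}$)
$\frac{1}{V{\left(942,-889 \right)} + 952517} = \frac{1}{\left(-889 + 942 + \frac{9 \left(-889\right)^{2}}{4}\right) + 952517} = \frac{1}{\left(-889 + 942 + \frac{9}{4} \cdot 790321\right) + 952517} = \frac{1}{\left(-889 + 942 + \frac{7112889}{4}\right) + 952517} = \frac{1}{\frac{7113101}{4} + 952517} = \frac{1}{\frac{10923169}{4}} = \frac{4}{10923169}$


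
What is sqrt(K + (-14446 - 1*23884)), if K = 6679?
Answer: I*sqrt(31651) ≈ 177.91*I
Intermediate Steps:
sqrt(K + (-14446 - 1*23884)) = sqrt(6679 + (-14446 - 1*23884)) = sqrt(6679 + (-14446 - 23884)) = sqrt(6679 - 38330) = sqrt(-31651) = I*sqrt(31651)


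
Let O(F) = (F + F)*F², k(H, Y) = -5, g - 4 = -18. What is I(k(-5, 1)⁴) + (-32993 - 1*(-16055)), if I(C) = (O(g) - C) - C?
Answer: -23676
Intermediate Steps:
g = -14 (g = 4 - 18 = -14)
O(F) = 2*F³ (O(F) = (2*F)*F² = 2*F³)
I(C) = -5488 - 2*C (I(C) = (2*(-14)³ - C) - C = (2*(-2744) - C) - C = (-5488 - C) - C = -5488 - 2*C)
I(k(-5, 1)⁴) + (-32993 - 1*(-16055)) = (-5488 - 2*(-5)⁴) + (-32993 - 1*(-16055)) = (-5488 - 2*625) + (-32993 + 16055) = (-5488 - 1250) - 16938 = -6738 - 16938 = -23676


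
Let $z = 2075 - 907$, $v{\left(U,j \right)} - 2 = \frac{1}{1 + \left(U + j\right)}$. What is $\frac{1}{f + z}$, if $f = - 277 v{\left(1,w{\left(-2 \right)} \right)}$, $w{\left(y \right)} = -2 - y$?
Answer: $\frac{2}{951} \approx 0.002103$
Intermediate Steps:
$v{\left(U,j \right)} = 2 + \frac{1}{1 + U + j}$ ($v{\left(U,j \right)} = 2 + \frac{1}{1 + \left(U + j\right)} = 2 + \frac{1}{1 + U + j}$)
$z = 1168$ ($z = 2075 - 907 = 1168$)
$f = - \frac{1385}{2}$ ($f = - 277 \frac{3 + 2 \cdot 1 + 2 \left(-2 - -2\right)}{1 + 1 - 0} = - 277 \frac{3 + 2 + 2 \left(-2 + 2\right)}{1 + 1 + \left(-2 + 2\right)} = - 277 \frac{3 + 2 + 2 \cdot 0}{1 + 1 + 0} = - 277 \frac{3 + 2 + 0}{2} = - 277 \cdot \frac{1}{2} \cdot 5 = \left(-277\right) \frac{5}{2} = - \frac{1385}{2} \approx -692.5$)
$\frac{1}{f + z} = \frac{1}{- \frac{1385}{2} + 1168} = \frac{1}{\frac{951}{2}} = \frac{2}{951}$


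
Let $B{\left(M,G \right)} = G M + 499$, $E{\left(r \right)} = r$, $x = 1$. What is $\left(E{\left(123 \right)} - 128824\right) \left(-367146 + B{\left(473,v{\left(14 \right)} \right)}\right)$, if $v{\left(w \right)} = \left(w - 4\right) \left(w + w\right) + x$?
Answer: $30081799534$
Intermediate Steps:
$v{\left(w \right)} = 1 + 2 w \left(-4 + w\right)$ ($v{\left(w \right)} = \left(w - 4\right) \left(w + w\right) + 1 = \left(-4 + w\right) 2 w + 1 = 2 w \left(-4 + w\right) + 1 = 1 + 2 w \left(-4 + w\right)$)
$B{\left(M,G \right)} = 499 + G M$
$\left(E{\left(123 \right)} - 128824\right) \left(-367146 + B{\left(473,v{\left(14 \right)} \right)}\right) = \left(123 - 128824\right) \left(-367146 + \left(499 + \left(1 - 112 + 2 \cdot 14^{2}\right) 473\right)\right) = - 128701 \left(-367146 + \left(499 + \left(1 - 112 + 2 \cdot 196\right) 473\right)\right) = - 128701 \left(-367146 + \left(499 + \left(1 - 112 + 392\right) 473\right)\right) = - 128701 \left(-367146 + \left(499 + 281 \cdot 473\right)\right) = - 128701 \left(-367146 + \left(499 + 132913\right)\right) = - 128701 \left(-367146 + 133412\right) = \left(-128701\right) \left(-233734\right) = 30081799534$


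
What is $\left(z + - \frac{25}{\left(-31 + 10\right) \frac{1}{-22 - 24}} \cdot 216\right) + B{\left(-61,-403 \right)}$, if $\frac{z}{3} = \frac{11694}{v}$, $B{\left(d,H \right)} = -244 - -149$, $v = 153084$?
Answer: $- \frac{2129485081}{178598} \approx -11923.0$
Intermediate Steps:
$B{\left(d,H \right)} = -95$ ($B{\left(d,H \right)} = -244 + 149 = -95$)
$z = \frac{5847}{25514}$ ($z = 3 \cdot \frac{11694}{153084} = 3 \cdot 11694 \cdot \frac{1}{153084} = 3 \cdot \frac{1949}{25514} = \frac{5847}{25514} \approx 0.22917$)
$\left(z + - \frac{25}{\left(-31 + 10\right) \frac{1}{-22 - 24}} \cdot 216\right) + B{\left(-61,-403 \right)} = \left(\frac{5847}{25514} + - \frac{25}{\left(-31 + 10\right) \frac{1}{-22 - 24}} \cdot 216\right) - 95 = \left(\frac{5847}{25514} + - \frac{25}{\left(-21\right) \frac{1}{-46}} \cdot 216\right) - 95 = \left(\frac{5847}{25514} + - \frac{25}{\left(-21\right) \left(- \frac{1}{46}\right)} 216\right) - 95 = \left(\frac{5847}{25514} + - \frac{25}{\frac{21}{46}} \cdot 216\right) - 95 = \left(\frac{5847}{25514} + \left(-25\right) \frac{46}{21} \cdot 216\right) - 95 = \left(\frac{5847}{25514} - \frac{82800}{7}\right) - 95 = - \frac{2112518271}{178598} - 95 = - \frac{2129485081}{178598}$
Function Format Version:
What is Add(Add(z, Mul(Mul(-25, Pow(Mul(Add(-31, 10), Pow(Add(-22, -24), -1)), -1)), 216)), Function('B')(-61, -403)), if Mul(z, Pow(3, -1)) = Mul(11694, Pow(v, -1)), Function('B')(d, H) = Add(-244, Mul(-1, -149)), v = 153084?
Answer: Rational(-2129485081, 178598) ≈ -11923.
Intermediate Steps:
Function('B')(d, H) = -95 (Function('B')(d, H) = Add(-244, 149) = -95)
z = Rational(5847, 25514) (z = Mul(3, Mul(11694, Pow(153084, -1))) = Mul(3, Mul(11694, Rational(1, 153084))) = Mul(3, Rational(1949, 25514)) = Rational(5847, 25514) ≈ 0.22917)
Add(Add(z, Mul(Mul(-25, Pow(Mul(Add(-31, 10), Pow(Add(-22, -24), -1)), -1)), 216)), Function('B')(-61, -403)) = Add(Add(Rational(5847, 25514), Mul(Mul(-25, Pow(Mul(Add(-31, 10), Pow(Add(-22, -24), -1)), -1)), 216)), -95) = Add(Add(Rational(5847, 25514), Mul(Mul(-25, Pow(Mul(-21, Pow(-46, -1)), -1)), 216)), -95) = Add(Add(Rational(5847, 25514), Mul(Mul(-25, Pow(Mul(-21, Rational(-1, 46)), -1)), 216)), -95) = Add(Add(Rational(5847, 25514), Mul(Mul(-25, Pow(Rational(21, 46), -1)), 216)), -95) = Add(Add(Rational(5847, 25514), Mul(Mul(-25, Rational(46, 21)), 216)), -95) = Add(Add(Rational(5847, 25514), Mul(Rational(-1150, 21), 216)), -95) = Add(Add(Rational(5847, 25514), Rational(-82800, 7)), -95) = Add(Rational(-2112518271, 178598), -95) = Rational(-2129485081, 178598)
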